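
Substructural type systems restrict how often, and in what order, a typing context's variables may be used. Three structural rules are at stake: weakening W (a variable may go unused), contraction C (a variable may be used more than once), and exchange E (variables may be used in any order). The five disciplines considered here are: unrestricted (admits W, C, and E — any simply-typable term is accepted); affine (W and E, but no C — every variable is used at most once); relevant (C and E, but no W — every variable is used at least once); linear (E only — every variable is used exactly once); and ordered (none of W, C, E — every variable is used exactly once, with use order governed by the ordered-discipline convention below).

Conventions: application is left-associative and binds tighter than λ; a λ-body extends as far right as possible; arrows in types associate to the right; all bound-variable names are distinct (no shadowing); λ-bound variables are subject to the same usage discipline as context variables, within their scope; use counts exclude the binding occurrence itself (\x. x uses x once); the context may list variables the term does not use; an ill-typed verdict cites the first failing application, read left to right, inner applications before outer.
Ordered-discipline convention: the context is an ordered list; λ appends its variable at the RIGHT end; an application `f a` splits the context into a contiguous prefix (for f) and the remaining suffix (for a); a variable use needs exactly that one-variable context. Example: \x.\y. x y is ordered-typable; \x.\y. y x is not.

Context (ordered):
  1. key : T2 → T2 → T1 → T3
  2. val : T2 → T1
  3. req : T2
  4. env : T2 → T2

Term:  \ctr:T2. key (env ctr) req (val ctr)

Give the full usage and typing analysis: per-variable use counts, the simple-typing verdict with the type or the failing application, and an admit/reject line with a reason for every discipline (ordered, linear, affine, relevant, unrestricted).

use counts: key: 1×, val: 1×, req: 1×, env: 1×, ctr [bound]: 2×
left-to-right use order: key, env, ctr, req, val, ctr
typing: the term checks, with type T2 → T3
ordered: ✗ — repeated use of ctr ×2
linear: ✗ — repeated use of ctr ×2
affine: ✗ — repeated use of ctr ×2
relevant: ✓ — every one of key, val, req, env, ctr appears
unrestricted: ✓ — simply typable at T2 → T3; W, C, E all held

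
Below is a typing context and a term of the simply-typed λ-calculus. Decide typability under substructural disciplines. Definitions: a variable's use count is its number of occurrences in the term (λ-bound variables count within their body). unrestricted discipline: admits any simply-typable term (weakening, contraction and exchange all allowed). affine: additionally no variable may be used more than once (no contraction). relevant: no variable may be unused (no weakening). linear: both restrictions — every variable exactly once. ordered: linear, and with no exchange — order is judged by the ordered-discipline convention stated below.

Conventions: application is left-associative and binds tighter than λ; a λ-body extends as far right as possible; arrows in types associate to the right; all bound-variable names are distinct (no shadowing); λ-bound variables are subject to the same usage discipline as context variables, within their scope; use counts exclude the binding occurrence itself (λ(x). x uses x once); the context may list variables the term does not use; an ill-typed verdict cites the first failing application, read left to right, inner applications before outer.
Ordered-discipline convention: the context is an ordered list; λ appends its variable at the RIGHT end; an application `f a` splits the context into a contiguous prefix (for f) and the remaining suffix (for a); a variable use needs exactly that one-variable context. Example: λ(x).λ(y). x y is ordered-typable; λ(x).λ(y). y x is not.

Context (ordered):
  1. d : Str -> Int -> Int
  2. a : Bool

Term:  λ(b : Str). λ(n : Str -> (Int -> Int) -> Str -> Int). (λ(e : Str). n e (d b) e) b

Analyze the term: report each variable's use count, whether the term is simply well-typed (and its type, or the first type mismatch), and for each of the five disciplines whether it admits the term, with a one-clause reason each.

counts: d: 1×; a: 0×; b (bound): 2×; n (bound): 1×; e (bound): 2×
uses in reading order: n, e, d, b, e, b
typing: well-typed — term : Str -> (Str -> (Int -> Int) -> Str -> Int) -> Int
ordered: ✗ — needs contraction — b ×2, e ×2; a left unused
linear: ✗ — needs contraction — b ×2, e ×2; a left unused
affine: ✗ — needs contraction — b ×2, e ×2
relevant: ✗ — a left unused
unrestricted: ✓ — simply typable at Str -> (Str -> (Int -> Int) -> Str -> Int) -> Int; W, C, E all held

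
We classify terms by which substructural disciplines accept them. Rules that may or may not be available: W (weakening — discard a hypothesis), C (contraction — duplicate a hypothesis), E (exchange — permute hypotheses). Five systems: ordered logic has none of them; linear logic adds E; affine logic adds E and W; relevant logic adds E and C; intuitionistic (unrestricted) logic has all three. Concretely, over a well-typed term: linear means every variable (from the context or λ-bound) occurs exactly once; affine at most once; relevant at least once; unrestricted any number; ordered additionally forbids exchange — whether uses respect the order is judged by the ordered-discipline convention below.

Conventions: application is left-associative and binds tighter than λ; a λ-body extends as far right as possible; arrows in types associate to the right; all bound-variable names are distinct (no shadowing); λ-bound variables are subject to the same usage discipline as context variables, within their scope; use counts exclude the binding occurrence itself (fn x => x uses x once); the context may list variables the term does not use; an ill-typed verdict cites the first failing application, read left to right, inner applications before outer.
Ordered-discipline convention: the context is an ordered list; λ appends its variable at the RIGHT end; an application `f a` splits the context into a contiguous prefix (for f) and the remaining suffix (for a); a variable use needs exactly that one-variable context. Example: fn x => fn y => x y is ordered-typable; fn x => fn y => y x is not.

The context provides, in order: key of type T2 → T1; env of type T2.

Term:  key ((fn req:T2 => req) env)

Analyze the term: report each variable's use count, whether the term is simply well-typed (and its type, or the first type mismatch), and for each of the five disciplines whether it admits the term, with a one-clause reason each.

counts: key: 1×, env: 1×, req (bound): 1×
use order (left to right): key, req, env
typing: the term checks, with type T1
ordered: ✓, single-use (key, env, req), ordered derivation ok
linear: ✓, exactly-once usage across key, env, req
affine: ✓, at most one use each (key, env, req)
relevant: ✓, at least one use each (key, env, req)
unrestricted: ✓, well-typed at T1; no restrictions here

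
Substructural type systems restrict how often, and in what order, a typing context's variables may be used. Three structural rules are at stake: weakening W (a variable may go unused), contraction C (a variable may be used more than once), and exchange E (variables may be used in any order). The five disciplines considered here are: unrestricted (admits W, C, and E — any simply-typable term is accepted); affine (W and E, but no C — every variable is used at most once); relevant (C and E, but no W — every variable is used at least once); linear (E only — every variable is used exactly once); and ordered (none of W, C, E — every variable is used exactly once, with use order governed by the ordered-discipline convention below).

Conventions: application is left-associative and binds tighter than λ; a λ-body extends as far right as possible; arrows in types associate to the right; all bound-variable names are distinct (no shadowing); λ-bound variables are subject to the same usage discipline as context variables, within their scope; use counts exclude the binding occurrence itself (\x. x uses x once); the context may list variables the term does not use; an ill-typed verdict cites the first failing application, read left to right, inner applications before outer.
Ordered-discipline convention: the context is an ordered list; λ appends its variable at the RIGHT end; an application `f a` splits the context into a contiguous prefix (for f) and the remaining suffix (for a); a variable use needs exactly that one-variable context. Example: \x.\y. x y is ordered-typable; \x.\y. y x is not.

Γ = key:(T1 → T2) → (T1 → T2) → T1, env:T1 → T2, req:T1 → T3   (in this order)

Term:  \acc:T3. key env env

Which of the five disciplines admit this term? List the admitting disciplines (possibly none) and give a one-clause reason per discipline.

admitted by: unrestricted
variable uses: key: 1, env: 2, req: 0, acc (bound): 0
left-to-right use order: key, env, env
typing: well-typed at T3 → T1
ordered: ✗, repeated use of env ×2; req, acc never used (weakening)
linear: ✗, repeated use of env ×2; req, acc never used (weakening)
affine: ✗, repeated use of env ×2
relevant: ✗, req, acc never used (weakening)
unrestricted: ✓, well-typed at T3 → T1; no restrictions here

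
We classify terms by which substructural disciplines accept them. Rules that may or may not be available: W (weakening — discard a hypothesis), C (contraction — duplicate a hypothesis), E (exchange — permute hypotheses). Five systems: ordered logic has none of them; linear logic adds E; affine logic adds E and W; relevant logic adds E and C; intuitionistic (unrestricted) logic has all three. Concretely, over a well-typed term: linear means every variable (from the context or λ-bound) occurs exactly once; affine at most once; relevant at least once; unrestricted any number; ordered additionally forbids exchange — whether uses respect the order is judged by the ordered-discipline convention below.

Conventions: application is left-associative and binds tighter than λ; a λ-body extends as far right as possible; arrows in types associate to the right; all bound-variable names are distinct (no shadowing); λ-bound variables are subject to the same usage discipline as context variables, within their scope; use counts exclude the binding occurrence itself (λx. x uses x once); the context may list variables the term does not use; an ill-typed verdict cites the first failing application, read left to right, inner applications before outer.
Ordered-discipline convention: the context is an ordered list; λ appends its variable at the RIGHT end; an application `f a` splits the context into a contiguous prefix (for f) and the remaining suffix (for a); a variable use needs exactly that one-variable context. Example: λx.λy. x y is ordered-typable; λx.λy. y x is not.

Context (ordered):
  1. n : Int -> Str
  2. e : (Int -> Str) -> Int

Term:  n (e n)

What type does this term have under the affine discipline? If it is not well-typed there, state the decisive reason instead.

not well-typed under affine — repeated use of n ×2
variable uses: n=2; e=1
left-to-right use order: n, e, n
typing: the term checks, with type Str
per-discipline verdicts: ordered ✗, linear ✗, affine ✗, relevant ✓, unrestricted ✓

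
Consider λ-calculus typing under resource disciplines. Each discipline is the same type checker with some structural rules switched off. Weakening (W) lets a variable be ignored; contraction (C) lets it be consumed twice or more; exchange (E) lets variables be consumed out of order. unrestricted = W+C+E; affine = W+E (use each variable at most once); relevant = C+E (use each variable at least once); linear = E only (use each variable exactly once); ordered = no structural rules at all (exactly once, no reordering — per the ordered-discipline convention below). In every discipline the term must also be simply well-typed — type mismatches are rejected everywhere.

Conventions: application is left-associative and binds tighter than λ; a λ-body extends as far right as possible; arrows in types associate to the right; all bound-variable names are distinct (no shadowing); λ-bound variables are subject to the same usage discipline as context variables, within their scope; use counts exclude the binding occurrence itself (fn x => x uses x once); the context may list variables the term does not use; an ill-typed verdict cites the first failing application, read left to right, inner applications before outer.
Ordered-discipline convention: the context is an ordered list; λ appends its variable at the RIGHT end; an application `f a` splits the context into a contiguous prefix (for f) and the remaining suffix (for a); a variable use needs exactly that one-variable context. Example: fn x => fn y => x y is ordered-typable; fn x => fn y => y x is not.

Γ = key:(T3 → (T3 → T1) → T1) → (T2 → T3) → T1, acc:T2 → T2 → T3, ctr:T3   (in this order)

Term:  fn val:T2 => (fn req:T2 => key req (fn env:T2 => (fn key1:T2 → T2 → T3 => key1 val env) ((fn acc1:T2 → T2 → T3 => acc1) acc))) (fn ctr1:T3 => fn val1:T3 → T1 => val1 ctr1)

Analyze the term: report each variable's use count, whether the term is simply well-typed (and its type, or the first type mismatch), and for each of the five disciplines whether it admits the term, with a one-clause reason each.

variable uses: key ×1; acc ×1; ctr ×0; val (λ-bound) ×1; req (λ-bound) ×1; env (λ-bound) ×1; key1 (λ-bound) ×1; acc1 (λ-bound) ×1; ctr1 (λ-bound) ×1; val1 (λ-bound) ×1
left-to-right use order: key, req, key1, val, env, acc1, acc, val1, ctr1
typing: ill-typed: an argument T2 mismatches the expected T3 → (T3 → T1) → T1
ordered: ✗ — the type mismatch rejects it
linear: ✗ — not simply typable
affine: ✗ — fails simple typing
relevant: ✗ — a type mismatch blocks all five
unrestricted: ✗ — the type mismatch rejects it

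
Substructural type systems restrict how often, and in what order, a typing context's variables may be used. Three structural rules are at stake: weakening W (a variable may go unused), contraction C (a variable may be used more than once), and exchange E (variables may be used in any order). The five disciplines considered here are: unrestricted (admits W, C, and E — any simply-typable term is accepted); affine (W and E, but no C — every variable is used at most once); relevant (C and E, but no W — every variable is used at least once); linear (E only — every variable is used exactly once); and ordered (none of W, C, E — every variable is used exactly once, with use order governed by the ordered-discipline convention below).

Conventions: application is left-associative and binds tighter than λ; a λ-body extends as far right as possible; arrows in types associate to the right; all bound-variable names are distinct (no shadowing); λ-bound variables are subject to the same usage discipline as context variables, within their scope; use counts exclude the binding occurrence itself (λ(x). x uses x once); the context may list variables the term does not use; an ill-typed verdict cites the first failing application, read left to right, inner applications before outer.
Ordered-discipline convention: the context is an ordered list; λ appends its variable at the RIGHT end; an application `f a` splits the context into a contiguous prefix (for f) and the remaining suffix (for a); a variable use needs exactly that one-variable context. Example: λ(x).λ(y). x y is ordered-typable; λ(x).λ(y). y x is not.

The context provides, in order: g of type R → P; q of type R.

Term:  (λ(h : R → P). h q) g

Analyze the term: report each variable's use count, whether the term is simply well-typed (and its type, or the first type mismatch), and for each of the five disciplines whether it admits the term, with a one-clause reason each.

variable uses: g=1; q=1; h [bound]=1
order of uses: h, q, g
typing: the term checks, with type P
ordered: ✗ — needs exchange: uses follow h, q, g
linear: ✓ — exactly-once usage across g, q, h
affine: ✓ — no duplicate uses among g, q, h
relevant: ✓ — at least one use each (g, q, h)
unrestricted: ✓ — typability at P is all that's needed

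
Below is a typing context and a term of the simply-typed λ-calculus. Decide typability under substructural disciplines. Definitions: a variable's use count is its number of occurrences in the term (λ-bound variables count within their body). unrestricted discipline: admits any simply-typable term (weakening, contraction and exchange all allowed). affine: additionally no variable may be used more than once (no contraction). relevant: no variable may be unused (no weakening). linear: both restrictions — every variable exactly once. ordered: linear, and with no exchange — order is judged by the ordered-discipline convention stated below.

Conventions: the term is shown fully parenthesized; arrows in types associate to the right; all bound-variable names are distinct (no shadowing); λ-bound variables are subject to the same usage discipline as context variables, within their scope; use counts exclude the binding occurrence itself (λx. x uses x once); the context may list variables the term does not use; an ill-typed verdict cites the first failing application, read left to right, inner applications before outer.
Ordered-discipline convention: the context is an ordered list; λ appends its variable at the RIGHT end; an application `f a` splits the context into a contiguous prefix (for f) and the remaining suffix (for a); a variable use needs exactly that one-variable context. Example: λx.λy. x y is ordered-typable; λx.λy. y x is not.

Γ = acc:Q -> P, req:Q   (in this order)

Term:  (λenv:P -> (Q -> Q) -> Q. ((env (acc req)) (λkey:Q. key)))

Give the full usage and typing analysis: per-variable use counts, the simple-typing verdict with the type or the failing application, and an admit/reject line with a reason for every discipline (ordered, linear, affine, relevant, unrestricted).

variable uses: acc=1; req=1; env [bound]=1; key [bound]=1
use order (left to right): env, acc, req, key
typing: the term checks, with type (P -> (Q -> Q) -> Q) -> Q
ordered: ✗, use order env, acc, req, key needs exchange
linear: ✓, exactly-once usage across acc, req, env, key
affine: ✓, at most one use each (acc, req, env, key)
relevant: ✓, every one of acc, req, env, key appears
unrestricted: ✓, type-checks ((P -> (Q -> Q) -> Q) -> Q) and nothing is barred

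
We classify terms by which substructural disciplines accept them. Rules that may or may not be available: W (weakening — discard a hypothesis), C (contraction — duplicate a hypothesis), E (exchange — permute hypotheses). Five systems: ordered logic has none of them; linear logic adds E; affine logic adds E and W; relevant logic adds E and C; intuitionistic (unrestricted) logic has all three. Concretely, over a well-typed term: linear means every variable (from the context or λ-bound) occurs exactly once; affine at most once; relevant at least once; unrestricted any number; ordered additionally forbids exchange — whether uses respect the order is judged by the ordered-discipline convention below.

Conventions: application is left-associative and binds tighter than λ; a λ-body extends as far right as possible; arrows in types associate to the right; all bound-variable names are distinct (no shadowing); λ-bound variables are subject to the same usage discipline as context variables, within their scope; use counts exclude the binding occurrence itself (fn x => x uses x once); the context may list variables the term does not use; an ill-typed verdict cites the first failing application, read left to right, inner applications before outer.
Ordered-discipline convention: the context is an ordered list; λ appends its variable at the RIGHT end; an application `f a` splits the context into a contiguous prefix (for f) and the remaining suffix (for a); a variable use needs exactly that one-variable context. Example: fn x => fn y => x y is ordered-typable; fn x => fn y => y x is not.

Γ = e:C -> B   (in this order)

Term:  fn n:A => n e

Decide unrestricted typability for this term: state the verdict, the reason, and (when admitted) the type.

no — fails simple typing
use counts: e=1, n (λ-bound)=1
left-to-right use order: n, e
typing: ill-typed: applying a non-function (A)
across the five disciplines: ordered ✗; linear ✗; affine ✗; relevant ✗; unrestricted ✗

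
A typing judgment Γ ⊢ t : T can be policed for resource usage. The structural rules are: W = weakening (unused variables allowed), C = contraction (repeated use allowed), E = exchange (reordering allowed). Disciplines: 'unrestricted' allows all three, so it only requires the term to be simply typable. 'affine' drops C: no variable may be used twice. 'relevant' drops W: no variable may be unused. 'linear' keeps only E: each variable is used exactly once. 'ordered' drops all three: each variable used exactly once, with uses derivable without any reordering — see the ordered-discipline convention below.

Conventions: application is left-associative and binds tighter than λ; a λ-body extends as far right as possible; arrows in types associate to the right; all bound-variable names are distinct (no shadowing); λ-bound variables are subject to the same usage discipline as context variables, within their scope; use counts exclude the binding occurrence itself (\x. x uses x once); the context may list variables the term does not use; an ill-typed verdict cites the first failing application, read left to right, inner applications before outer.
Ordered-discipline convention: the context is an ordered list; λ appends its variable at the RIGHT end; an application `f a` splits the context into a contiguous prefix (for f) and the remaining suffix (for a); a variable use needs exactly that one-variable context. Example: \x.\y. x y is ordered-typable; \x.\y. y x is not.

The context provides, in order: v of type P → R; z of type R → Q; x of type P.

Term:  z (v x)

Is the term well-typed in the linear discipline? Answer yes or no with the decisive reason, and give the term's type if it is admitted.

yes — each of v, z, x used exactly once; term : Q
usage: v: 1, z: 1, x: 1
use order (left to right): z, v, x
typing: well-typed at Q
all disciplines: ordered ✗ | linear ✓ | affine ✓ | relevant ✓ | unrestricted ✓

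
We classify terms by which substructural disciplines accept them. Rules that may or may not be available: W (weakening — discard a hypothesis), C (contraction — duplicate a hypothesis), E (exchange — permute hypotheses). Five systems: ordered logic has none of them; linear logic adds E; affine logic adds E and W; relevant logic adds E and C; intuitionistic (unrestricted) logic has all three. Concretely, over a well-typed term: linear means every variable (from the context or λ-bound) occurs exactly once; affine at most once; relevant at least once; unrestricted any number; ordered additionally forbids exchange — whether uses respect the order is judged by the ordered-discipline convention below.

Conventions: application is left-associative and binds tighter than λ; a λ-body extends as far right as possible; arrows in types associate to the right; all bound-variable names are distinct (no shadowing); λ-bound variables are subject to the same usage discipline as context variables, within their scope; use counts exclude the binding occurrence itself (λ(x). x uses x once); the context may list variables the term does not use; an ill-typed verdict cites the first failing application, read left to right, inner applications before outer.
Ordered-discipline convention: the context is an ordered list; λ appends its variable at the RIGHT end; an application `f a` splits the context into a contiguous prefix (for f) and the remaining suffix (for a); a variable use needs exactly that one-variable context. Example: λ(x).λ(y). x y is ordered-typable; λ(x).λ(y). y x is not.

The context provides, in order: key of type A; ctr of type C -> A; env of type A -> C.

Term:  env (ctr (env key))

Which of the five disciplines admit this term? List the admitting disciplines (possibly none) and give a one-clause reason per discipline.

admitted by: relevant, unrestricted
variable uses: key ×1; ctr ×1; env ×2
order of uses: env, ctr, env, key
typing: well-typed at C
ordered ✗ (repeated use of env ×2)
linear ✗ (repeated use of env ×2)
affine ✗ (repeated use of env ×2)
relevant ✓ (every one of key, ctr, env appears)
unrestricted ✓ (type-checks (C) and nothing is barred)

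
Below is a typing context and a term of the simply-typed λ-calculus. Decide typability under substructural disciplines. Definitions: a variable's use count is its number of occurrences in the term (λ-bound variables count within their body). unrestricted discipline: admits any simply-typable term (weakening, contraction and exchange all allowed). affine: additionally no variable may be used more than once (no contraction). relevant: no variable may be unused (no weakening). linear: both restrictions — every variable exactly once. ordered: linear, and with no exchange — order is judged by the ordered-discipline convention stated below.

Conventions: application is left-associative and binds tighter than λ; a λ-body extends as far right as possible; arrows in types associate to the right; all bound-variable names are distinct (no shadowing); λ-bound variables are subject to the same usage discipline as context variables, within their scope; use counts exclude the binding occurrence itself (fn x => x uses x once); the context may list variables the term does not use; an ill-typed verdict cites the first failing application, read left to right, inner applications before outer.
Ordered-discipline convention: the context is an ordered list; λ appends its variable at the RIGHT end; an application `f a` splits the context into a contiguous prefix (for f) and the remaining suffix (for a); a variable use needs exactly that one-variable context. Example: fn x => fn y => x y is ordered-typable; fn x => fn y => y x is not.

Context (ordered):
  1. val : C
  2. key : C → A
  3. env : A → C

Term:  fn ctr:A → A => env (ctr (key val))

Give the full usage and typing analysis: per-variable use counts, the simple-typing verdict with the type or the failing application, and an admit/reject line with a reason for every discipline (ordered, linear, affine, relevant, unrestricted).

usage: val: 1×, key: 1×, env: 1×, ctr [bound]: 1×
order of uses: env, ctr, key, val
typing: the term checks, with type (A → A) → C
ordered ✗ (use order env, ctr, key, val needs exchange)
linear ✓ (each of val, key, env, ctr used exactly once)
affine ✓ (no duplicate uses among val, key, env, ctr)
relevant ✓ (at least one use each (val, key, env, ctr))
unrestricted ✓ (typability at (A → A) → C is all that's needed)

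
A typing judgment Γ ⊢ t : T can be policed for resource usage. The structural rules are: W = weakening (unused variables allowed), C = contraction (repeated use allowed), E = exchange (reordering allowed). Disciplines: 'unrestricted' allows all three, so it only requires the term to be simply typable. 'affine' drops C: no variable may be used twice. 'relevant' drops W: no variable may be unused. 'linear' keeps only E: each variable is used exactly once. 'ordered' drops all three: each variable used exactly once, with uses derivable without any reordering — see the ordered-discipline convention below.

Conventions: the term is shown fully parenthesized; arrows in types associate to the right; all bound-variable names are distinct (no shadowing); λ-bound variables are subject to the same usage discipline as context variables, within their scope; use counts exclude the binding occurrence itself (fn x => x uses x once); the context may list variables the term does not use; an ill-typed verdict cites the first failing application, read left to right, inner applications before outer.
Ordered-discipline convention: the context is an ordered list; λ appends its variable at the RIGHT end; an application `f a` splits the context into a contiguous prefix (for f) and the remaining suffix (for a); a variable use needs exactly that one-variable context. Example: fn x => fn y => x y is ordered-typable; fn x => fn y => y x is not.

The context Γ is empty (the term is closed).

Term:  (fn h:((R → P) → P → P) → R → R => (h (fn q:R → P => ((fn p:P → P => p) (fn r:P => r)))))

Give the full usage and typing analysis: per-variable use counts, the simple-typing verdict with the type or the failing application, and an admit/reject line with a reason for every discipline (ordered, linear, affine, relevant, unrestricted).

use counts: h (λ-bound) ×1, q (λ-bound) ×0, p (λ-bound) ×1, r (λ-bound) ×1
use order (left to right): h, p, r
typing: ✓ — (((R → P) → P → P) → R → R) → R → R
ordered: ✗, q left unused
linear: ✗, q left unused
affine: ✓, none of h, q, p, r used more than once
relevant: ✗, q left unused
unrestricted: ✓, typability at (((R → P) → P → P) → R → R) → R → R is all that's needed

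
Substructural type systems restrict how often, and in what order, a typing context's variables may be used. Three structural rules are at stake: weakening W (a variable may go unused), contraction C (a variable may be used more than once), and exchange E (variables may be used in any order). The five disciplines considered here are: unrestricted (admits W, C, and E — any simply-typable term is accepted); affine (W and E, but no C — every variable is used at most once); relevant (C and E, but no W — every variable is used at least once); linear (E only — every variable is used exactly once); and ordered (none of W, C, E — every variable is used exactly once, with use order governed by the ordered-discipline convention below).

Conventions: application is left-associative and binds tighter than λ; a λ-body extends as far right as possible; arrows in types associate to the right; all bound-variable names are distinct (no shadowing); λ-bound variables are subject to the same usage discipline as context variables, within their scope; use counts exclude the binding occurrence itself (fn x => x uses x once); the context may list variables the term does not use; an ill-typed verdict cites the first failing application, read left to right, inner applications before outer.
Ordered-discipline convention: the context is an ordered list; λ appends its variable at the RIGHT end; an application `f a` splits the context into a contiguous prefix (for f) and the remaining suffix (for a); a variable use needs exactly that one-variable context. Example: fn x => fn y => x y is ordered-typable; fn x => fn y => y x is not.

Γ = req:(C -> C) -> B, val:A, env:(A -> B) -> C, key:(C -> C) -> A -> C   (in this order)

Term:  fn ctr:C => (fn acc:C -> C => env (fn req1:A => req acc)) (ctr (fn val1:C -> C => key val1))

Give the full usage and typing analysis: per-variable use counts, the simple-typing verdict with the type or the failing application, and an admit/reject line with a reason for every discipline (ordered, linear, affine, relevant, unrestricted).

variable uses: req ×1, val ×0, env ×1, key ×1, ctr (bound) ×1, acc (bound) ×1, req1 (bound) ×0, val1 (bound) ×1
uses in reading order: env, req, acc, ctr, key, val1
typing: ill-typed: applying a non-function (C)
ordered ✗ (a type mismatch blocks all five)
linear ✗ (the type mismatch rejects it)
affine ✗ (not simply typable)
relevant ✗ (fails simple typing)
unrestricted ✗ (a type mismatch blocks all five)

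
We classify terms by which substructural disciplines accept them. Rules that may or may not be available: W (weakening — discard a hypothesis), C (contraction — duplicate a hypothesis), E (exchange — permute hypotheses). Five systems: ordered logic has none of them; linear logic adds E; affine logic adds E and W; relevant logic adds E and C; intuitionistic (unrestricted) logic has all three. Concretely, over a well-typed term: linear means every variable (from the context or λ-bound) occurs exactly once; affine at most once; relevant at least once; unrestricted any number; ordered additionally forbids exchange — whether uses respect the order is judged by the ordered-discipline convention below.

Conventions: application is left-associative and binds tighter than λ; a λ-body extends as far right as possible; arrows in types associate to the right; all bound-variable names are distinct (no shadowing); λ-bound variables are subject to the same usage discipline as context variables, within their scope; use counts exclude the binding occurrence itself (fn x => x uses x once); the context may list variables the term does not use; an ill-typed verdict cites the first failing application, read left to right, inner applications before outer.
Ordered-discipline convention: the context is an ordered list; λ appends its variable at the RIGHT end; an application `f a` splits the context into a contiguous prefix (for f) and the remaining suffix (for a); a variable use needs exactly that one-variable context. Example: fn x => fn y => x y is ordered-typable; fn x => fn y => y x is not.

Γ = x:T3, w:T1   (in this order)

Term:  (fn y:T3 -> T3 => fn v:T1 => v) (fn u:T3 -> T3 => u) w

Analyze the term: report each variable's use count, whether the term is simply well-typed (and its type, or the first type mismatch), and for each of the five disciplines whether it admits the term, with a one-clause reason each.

usage: x: 0, w: 1, y (λ-bound): 0, v (λ-bound): 1, u (λ-bound): 1
left-to-right use order: v, u, w
typing: ill-typed: an application expects T3 -> T3 but receives (T3 -> T3) -> T3 -> T3
ordered: ✗ — fails simple typing
linear: ✗ — a type mismatch blocks all five
affine: ✗ — the type mismatch rejects it
relevant: ✗ — not simply typable
unrestricted: ✗ — fails simple typing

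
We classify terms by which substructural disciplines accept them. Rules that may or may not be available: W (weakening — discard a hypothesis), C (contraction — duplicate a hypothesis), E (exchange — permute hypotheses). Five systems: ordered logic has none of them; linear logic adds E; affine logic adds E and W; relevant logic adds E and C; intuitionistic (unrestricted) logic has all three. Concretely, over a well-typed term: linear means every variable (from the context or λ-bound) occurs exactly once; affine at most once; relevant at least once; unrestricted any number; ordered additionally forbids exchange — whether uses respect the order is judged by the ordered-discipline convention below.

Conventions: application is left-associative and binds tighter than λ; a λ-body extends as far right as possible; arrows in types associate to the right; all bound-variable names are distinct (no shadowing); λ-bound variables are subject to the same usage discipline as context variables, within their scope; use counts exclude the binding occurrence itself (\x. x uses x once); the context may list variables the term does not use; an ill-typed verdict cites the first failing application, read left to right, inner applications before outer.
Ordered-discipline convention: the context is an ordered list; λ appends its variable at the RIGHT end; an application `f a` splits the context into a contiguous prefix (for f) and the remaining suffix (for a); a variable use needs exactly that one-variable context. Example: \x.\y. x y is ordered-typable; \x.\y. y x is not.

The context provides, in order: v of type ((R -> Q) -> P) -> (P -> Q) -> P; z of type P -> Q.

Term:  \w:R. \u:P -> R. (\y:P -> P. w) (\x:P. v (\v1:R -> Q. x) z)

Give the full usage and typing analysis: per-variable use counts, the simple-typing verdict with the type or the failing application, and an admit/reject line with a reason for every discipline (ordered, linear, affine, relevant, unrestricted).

use counts: v=1; z=1; w [bound]=1; u [bound]=0; y [bound]=0; x [bound]=1; v1 [bound]=0
use order (left to right): w, v, x, z
typing: well-typed at R -> (P -> R) -> R
ordered: ✗, unused: u, y, v1 — weakening required
linear: ✗, unused: u, y, v1 — weakening required
affine: ✓, v, z, w, u, y, x, v1: no repeats, contraction unneeded
relevant: ✗, unused: u, y, v1 — weakening required
unrestricted: ✓, simply typable at R -> (P -> R) -> R; W, C, E all held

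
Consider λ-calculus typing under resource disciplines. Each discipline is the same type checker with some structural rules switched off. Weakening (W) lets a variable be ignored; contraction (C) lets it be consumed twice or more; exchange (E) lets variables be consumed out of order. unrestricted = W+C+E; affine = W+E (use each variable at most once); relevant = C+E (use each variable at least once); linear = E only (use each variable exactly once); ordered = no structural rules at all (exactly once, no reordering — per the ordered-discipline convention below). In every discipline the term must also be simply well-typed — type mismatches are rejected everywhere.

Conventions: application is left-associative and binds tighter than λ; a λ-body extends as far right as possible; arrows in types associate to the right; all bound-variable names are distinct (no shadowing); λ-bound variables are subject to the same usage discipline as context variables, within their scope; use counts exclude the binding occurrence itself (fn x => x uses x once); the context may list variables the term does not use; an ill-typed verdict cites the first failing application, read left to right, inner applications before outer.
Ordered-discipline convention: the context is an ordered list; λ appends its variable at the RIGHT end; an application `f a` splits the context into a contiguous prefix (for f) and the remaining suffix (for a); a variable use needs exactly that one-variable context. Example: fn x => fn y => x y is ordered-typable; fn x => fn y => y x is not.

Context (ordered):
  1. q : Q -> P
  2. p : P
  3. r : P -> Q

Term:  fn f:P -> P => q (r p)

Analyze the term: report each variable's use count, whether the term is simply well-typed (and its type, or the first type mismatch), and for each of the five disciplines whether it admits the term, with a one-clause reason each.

variable uses: q: 1×; p: 1×; r: 1×; f (bound): 0×
order of uses: q, r, p
typing: well-typed — term : (P -> P) -> P
ordered: ✗, f left unused
linear: ✗, f left unused
affine: ✓, at most one use each (q, p, r, f)
relevant: ✗, f left unused
unrestricted: ✓, typability at (P -> P) -> P is all that's needed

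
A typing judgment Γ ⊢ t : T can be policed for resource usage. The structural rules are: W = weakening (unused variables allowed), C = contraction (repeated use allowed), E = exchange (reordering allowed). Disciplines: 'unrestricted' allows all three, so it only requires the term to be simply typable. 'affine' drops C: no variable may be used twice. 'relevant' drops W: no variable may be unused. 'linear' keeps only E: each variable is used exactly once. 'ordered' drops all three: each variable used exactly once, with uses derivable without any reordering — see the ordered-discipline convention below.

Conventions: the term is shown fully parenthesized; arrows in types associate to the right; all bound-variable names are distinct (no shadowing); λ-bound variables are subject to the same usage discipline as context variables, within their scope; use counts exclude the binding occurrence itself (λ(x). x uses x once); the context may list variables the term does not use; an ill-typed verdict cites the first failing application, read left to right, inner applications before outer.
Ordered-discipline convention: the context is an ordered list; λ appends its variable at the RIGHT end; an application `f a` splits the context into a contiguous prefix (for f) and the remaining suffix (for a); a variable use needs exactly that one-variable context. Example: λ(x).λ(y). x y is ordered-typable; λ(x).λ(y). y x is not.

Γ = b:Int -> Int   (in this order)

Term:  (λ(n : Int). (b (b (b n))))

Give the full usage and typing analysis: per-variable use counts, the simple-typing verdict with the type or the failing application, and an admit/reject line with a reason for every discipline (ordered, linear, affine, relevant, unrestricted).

counts: b: 3; n (bound): 1
uses in reading order: b, b, b, n
typing: well-typed — term : Int -> Int
ordered: ✗ — b ×3 used more than once (contraction)
linear: ✗ — b ×3 used more than once (contraction)
affine: ✗ — b ×3 used more than once (contraction)
relevant: ✓ — every one of b, n appears
unrestricted: ✓ — type-checks (Int -> Int) and nothing is barred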